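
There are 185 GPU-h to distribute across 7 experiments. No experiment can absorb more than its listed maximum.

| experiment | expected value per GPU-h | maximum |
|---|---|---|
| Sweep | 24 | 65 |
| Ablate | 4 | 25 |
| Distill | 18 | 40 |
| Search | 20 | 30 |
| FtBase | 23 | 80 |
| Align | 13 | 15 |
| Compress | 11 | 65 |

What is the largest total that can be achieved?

4180

Order the experiments by expected value per GPU-h: Sweep 24 > FtBase 23 > Search 20 > Distill 18 > Align 13 > Compress 11 > Ablate 4.
Sweep: +65 to 65 (cap) → 120 left.
Give FtBase 80 to hit its cap of 80 → 40 left.
Give Search 30 to hit its cap of 30 → 10 left.
Only 10 left; Distill takes them to reach 10.
Total = 24×65 + 18×10 + 20×30 + 23×80 = 4180.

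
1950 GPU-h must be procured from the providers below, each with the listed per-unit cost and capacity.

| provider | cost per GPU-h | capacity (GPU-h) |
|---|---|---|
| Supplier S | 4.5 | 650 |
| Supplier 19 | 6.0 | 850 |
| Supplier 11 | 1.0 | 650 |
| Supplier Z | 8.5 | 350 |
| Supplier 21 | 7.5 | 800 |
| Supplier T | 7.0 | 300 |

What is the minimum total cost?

Fill from the cheapest provider first.
Supplier 11 at 1.0: take all 650 GPU-h — 1300 still needed.
Take 650 from Supplier S at 4.5 — need 650 more.
Supplier 19 at 6.0: take 650 of its 850 — requirement met.
Supplier T, Supplier 21, Supplier Z: unused.
Cost = 650×1.0 + 650×4.5 + 650×6.0 = 7475.

7475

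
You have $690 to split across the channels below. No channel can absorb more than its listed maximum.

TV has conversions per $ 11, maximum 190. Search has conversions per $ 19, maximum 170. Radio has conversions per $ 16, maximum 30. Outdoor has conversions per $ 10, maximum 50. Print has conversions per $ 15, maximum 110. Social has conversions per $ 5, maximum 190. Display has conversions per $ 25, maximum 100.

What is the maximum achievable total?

10650

Rank by conversions per $: Display 25 > Search 19 > Radio 16 > Print 15 > TV 11 > Outdoor 10 > Social 5.
Give Display 100 to hit its cap of 100 → 590 left.
Search takes 170 to reach its cap of 170 → 420 left.
Radio: +30 to 30 (cap) → 390 left.
Print takes 110 to reach its cap of 110 → 280 left.
TV: +190 to 190 (cap) → 90 left.
Outdoor takes 50 to reach its cap of 50 → 40 left.
Only 40 left; Social takes them to reach 40.
Total = 11×190 + 19×170 + 16×30 + 10×50 + 15×110 + 5×40 + 25×100 = 10650.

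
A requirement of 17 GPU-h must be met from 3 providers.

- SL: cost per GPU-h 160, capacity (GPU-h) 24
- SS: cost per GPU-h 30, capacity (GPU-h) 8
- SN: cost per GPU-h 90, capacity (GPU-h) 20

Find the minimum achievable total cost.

1050

Cheapest first:
Take 8 from SS at 30 → need 9 more.
SN (90): take the remaining 9 → done.
SL: unused.
Cost = 8×30 + 9×90 = 1050.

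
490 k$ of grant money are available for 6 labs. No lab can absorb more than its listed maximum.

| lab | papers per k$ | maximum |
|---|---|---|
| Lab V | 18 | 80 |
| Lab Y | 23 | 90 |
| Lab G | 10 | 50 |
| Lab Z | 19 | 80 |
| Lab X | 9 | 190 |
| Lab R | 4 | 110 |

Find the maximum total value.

Rank by papers per k$: Lab Y 23 > Lab Z 19 > Lab V 18 > Lab G 10 > Lab X 9 > Lab R 4.
Give Lab Y 90 to hit its cap of 90 ; 400 left.
Give Lab Z 80 to hit its cap of 80 ; 320 left.
Lab V: +80 to 80 (cap) ; 240 left.
Lab G takes 50 to reach its cap of 50 ; 190 left.
Give Lab X 190 to hit its cap of 190 ; 0 left.
Total = 18×80 + 23×90 + 10×50 + 19×80 + 9×190 = 7240.

7240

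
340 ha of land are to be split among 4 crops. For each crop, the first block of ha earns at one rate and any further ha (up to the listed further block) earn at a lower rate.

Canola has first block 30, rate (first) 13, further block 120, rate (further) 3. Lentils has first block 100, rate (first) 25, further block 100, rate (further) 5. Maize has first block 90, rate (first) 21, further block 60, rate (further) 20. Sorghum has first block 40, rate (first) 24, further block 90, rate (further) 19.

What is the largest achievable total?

Order all 8 blocks by rate: Lentils/first 25 > Sorghum/first 24 > Maize/first 21 > Maize/second 20 > Sorghum/second 19 > Canola/first 13 > Lentils/second 5 > Canola/second 3.
Lentils first at 25: fill all 100 ; 240 left.
Sorghum first at 24: fill all 40 ; 200 left.
Fill Maize first block (90 at 21) ; 110 left.
Maize/second (20): +60 ; 50 left.
50 remain; put them into Sorghum second at 19.
Total = 25×100 + 24×40 + 21×90 + 20×60 + 19×50 = 7500.

7500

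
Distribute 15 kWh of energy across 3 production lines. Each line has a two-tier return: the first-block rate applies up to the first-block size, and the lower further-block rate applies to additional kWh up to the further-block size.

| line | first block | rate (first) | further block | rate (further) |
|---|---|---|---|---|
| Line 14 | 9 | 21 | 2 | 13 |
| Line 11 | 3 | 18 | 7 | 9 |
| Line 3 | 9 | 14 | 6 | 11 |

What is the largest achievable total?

Order all 6 blocks by rate: Line 14/tier1 21 > Line 11/tier1 18 > Line 3/tier1 14 > Line 14/tier2 13 > Line 3/tier2 11 > Line 11/tier2 9.
Line 14/tier1 (21): +9 → 6 left.
Fill Line 11 tier1 block (3 at 18) → 3 left.
Line 3 tier1 at 14: only 3 left, fill 3.
Total = 21×9 + 18×3 + 14×3 = 285.

285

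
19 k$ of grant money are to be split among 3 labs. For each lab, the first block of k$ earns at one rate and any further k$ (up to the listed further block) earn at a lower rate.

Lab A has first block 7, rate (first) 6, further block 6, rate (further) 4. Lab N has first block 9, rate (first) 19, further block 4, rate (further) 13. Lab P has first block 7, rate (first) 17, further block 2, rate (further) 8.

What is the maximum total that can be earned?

329

Treat each block as its own option and order by rate: Lab N/tier1 19 > Lab P/tier1 17 > Lab N/tier2 13 > Lab P/tier2 8 > Lab A/tier1 6 > Lab A/tier2 4.
Fill Lab N tier1 block (9 at 19) — 10 left.
Lab P tier1 at 17: fill all 7 — 3 left.
Lab N/tier2: +3 of 4 at 13; pool empty.
Total = 19×9 + 17×7 + 13×3 = 329.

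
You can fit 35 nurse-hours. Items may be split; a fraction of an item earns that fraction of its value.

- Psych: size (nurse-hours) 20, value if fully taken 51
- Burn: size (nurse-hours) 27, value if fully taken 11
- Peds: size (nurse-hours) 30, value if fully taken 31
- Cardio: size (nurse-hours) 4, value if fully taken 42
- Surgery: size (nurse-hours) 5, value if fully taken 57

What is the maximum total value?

Best value per unit of size first: Surgery 57/5≈11.4, Cardio 42/4≈10.5, Psych 51/20≈2.55, Peds 31/30≈1.03, Burn 11/27≈0.407.
All 5 nurse-hours of Surgery fit (value 57) ; 30 remain.
All 4 nurse-hours of Cardio fit (value 42) ; 26 remain.
Psych: take in full, 20 nurse-hours for value 51 ; 6 left.
Fill the last 6 nurse-hours with part of Peds: 6/30 of it earns 6.2.
Total value = 156.2.

156.2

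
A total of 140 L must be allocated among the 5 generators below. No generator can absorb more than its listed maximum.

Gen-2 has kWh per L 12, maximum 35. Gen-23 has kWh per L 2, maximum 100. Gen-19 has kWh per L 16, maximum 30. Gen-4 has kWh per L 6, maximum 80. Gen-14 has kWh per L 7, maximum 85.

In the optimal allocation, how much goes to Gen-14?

75

Highest kWh per L first: Gen-19 16 > Gen-2 12 > Gen-14 7 > Gen-4 6 > Gen-23 2.
Gen-19: +30 to 30 (cap) → 110 left.
Gen-2 takes 35 to reach its cap of 35 → 75 left.
Gen-14: +75 (room for 85) → 75. Pool exhausted.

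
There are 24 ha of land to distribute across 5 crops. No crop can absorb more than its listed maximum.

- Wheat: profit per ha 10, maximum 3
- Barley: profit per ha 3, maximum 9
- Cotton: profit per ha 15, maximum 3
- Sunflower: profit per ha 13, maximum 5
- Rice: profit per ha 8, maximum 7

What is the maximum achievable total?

214

Order the crops by profit per ha: Cotton 15 > Sunflower 13 > Wheat 10 > Rice 8 > Barley 3.
Cotton takes 3 to reach its cap of 3 → 21 left.
Give Sunflower 5 to hit its cap of 5 → 16 left.
Wheat: +3 to 3 (cap) → 13 left.
Rice takes 7 to reach its cap of 7 → 6 left.
Barley has room for 9 but only 6 remain, so it gets 6.
Total = 10×3 + 3×6 + 15×3 + 13×5 + 8×7 = 214.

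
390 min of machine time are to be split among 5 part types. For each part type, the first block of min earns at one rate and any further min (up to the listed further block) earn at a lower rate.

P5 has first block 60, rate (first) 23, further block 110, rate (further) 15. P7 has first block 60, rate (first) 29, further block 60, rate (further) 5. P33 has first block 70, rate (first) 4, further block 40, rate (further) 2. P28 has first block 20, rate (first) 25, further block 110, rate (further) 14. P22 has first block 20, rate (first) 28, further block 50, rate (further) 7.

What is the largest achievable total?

7440

Rank every tier by rate: P7/first 29 > P22/first 28 > P28/first 25 > P5/first 23 > P5/second 15 > P28/second 14 > P22/second 7 > P7/second 5 > P33/first 4 > P33/second 2.
Fill P7 first block (60 at 29) → 330 left.
P22/first (28): +20 → 310 left.
P28/first (25): +20 → 290 left.
P5 first at 23: fill all 60 → 230 left.
P5/second (15): +110 → 120 left.
P28/second (14): +110 → 10 left.
P22 second at 7: only 10 left, fill 10.
Total = 29×60 + 28×20 + 25×20 + 23×60 + 15×110 + 14×110 + 7×10 = 7440.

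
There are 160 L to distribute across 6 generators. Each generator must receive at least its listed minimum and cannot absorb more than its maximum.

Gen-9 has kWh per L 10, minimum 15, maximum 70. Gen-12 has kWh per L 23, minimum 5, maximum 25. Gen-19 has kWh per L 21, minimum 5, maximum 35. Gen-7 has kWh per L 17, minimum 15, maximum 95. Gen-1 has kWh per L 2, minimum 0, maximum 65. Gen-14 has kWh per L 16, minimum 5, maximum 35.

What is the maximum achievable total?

2900

Meeting every minimum uses 15+5+5+15+0+5 = 45 L, leaving 115.
Highest kWh per L first: Gen-12 23 > Gen-19 21 > Gen-7 17 > Gen-14 16 > Gen-9 10 > Gen-1 2.
Gen-12: +20 to 25 (cap) — 95 left.
Give Gen-19 30 more to hit its cap of 35 — 65 left.
Gen-7: +65 (room for 80) → 80. Pool exhausted.
Total = 10×15 + 23×25 + 21×35 + 17×80 + 16×5 = 2900.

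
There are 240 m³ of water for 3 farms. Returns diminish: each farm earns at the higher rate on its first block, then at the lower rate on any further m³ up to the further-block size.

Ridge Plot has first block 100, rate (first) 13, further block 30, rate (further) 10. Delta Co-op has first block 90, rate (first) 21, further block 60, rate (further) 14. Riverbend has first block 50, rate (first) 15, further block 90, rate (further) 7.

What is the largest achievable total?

Rank every tier by rate: Delta Co-op/T1 21 > Riverbend/T1 15 > Delta Co-op/T2 14 > Ridge Plot/T1 13 > Ridge Plot/T2 10 > Riverbend/T2 7.
Delta Co-op/T1 (21): +90 ; 150 left.
Fill Riverbend T1 block (50 at 15) ; 100 left.
Fill Delta Co-op T2 block (60 at 14) ; 40 left.
40 remain; put them into Ridge Plot T1 at 13.
Total = 21×90 + 15×50 + 14×60 + 13×40 = 4000.

4000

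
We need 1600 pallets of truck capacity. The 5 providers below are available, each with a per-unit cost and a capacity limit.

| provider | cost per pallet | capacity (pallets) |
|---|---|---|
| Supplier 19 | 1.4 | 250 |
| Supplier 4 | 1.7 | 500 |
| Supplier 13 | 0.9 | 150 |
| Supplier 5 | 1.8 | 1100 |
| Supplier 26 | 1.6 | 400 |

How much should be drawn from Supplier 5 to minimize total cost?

Cheapest first:
Supplier 13 (0.9): use full 150 → 1450 pallets to go.
Supplier 19 (1.4): use full 250 → 1200 pallets to go.
Supplier 26 at 1.6: take all 400 pallets → 800 still needed.
Supplier 4 at 1.7: take all 500 pallets → 300 still needed.
Supplier 5 (1.8): take the remaining 300 → done.

300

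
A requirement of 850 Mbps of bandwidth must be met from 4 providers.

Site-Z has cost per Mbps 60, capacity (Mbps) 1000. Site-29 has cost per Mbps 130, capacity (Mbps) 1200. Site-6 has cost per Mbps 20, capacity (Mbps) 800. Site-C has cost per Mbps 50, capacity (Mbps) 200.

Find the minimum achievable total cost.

18500

Use providers in increasing cost order.
Take 800 from Site-6 at 20 — need 50 more.
Site-C (50): take the remaining 50 — done.
Site-Z, Site-29: unused.
Cost = 800×20 + 50×50 = 18500.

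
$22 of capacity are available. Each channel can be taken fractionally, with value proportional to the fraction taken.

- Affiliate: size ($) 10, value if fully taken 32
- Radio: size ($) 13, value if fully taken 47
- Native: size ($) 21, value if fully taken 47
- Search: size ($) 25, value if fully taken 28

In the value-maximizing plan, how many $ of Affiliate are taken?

Rank by value-to-size ratio: Radio 47/13≈3.62, Affiliate 32/10≈3.2, Native 47/21≈2.24, Search 28/25≈1.12.
Radio: take in full, 13 $ for value 47 → 9 left.
Fill the last 9 $ with part of Affiliate: 9/10 of it earns 28.8.

9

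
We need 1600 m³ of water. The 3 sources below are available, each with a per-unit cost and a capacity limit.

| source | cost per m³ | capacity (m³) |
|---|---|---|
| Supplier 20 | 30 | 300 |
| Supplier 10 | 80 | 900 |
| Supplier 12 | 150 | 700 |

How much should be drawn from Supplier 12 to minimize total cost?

400

Fill from the cheapest source first.
Supplier 20 at 30: take all 300 m³ ; 1300 still needed.
Supplier 10 (80): use full 900 ; 400 m³ to go.
Supplier 12 (150): take the remaining 400 ; done.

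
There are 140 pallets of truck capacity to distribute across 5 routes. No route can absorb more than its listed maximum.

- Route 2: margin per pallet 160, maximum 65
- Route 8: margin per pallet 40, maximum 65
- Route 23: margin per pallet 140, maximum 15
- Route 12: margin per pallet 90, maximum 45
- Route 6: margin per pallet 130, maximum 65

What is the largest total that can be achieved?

Highest margin per pallet first: Route 2 160 > Route 23 140 > Route 6 130 > Route 12 90 > Route 8 40.
Route 2: +65 to 65 (cap) → 75 left.
Give Route 23 15 to hit its cap of 15 → 60 left.
Route 6: +60 (room for 65) → 60. Pool exhausted.
Total = 160×65 + 140×15 + 130×60 = 20300.

20300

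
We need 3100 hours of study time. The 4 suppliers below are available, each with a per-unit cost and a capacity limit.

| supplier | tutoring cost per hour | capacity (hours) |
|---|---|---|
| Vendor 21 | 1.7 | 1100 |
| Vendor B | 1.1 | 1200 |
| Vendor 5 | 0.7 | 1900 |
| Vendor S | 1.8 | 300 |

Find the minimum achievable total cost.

2650

Cheapest first:
Vendor 5 (0.7): use full 1900 ; 1200 hours to go.
Vendor B at 1.1: take all 1200 hours ; 0 still needed.
Vendor 21, Vendor S: unused.
Cost = 1900×0.7 + 1200×1.1 = 2650.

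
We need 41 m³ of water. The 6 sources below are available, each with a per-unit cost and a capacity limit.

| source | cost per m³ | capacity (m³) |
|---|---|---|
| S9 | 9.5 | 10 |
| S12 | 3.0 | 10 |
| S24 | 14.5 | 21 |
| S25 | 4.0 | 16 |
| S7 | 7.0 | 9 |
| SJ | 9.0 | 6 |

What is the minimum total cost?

Fill from the cheapest source first.
S12 (3.0): use full 10 ; 31 m³ to go.
S25 at 4.0: take all 16 m³ ; 15 still needed.
S7 at 7.0: take all 9 m³ ; 6 still needed.
SJ (9.0): use full 6 ; 0 m³ to go.
S9, S24: unused.
Cost = 10×3.0 + 16×4.0 + 9×7.0 + 6×9.0 = 211.

211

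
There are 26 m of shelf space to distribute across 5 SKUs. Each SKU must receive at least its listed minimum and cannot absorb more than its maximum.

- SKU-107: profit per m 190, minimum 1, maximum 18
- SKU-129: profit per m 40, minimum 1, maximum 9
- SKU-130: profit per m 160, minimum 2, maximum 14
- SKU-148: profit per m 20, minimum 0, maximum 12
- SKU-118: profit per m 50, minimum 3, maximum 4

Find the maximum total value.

Meeting every minimum uses 1+1+2+0+3 = 7 m, leaving 19.
Order the SKUs by profit per m: SKU-107 190 > SKU-130 160 > SKU-118 50 > SKU-129 40 > SKU-148 20.
SKU-107 takes 17 more to reach its cap of 18 ; 2 left.
Only 2 left; SKU-130 takes them to reach 4.
Total = 190×18 + 40×1 + 160×4 + 50×3 = 4250.

4250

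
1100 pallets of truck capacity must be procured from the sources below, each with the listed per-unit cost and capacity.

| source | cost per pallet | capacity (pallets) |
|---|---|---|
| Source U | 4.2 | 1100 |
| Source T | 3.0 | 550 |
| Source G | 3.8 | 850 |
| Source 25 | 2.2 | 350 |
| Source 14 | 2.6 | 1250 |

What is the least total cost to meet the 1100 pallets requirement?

2720

Use sources in increasing cost order.
Source 25 at 2.2: take all 350 pallets — 750 still needed.
Source 14 (2.6): take the remaining 750 — done.
Source T, Source G, Source U: unused.
Cost = 350×2.2 + 750×2.6 = 2720.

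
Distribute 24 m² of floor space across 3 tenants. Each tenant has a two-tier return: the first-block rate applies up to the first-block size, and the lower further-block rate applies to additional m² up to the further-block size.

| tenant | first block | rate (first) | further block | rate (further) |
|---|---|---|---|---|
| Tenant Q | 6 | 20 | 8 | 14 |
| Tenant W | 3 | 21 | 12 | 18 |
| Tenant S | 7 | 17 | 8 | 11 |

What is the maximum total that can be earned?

Rank every tier by rate: Tenant W/first 21 > Tenant Q/first 20 > Tenant W/second 18 > Tenant S/first 17 > Tenant Q/second 14 > Tenant S/second 11.
Tenant W/first (21): +3 → 21 left.
Tenant Q first at 20: fill all 6 → 15 left.
Fill Tenant W second block (12 at 18) → 3 left.
3 remain; put them into Tenant S first at 17.
Total = 21×3 + 20×6 + 18×12 + 17×3 = 450.

450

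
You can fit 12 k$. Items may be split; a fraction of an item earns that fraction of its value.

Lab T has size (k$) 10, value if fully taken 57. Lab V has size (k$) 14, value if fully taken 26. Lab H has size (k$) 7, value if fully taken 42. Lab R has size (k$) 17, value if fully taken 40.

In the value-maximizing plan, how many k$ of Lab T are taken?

5

Rank by value-to-size ratio: Lab H 42/7≈6, Lab T 57/10≈5.7, Lab R 40/17≈2.35, Lab V 26/14≈1.86.
Take all of Lab H (7 k$, value 42) ; 5 k$ left.
Only 5 k$ remain; take 5/10 of Lab T for value 57×5/10 = 28.5.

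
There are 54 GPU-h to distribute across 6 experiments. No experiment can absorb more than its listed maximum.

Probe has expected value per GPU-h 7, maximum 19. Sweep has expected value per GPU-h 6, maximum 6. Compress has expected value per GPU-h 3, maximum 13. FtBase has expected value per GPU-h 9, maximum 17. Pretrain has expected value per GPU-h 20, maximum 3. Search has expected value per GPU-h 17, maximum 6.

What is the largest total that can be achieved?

493

Rank by expected value per GPU-h: Pretrain 20 > Search 17 > FtBase 9 > Probe 7 > Sweep 6 > Compress 3.
Pretrain: +3 to 3 (cap) ; 51 left.
Give Search 6 to hit its cap of 6 ; 45 left.
Give FtBase 17 to hit its cap of 17 ; 28 left.
Probe: +19 to 19 (cap) ; 9 left.
Sweep: +6 to 6 (cap) ; 3 left.
Compress: +3 (room for 13) → 3. Pool exhausted.
Total = 7×19 + 6×6 + 3×3 + 9×17 + 20×3 + 17×6 = 493.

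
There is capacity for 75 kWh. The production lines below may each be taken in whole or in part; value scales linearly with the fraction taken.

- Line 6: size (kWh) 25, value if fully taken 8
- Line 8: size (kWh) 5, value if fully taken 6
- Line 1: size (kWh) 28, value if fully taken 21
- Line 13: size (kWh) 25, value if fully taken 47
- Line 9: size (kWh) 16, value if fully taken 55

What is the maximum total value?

129.32

Best value per unit of size first: Line 9 55/16≈3.44, Line 13 47/25≈1.88, Line 8 6/5≈1.2, Line 1 21/28≈0.75, Line 6 8/25≈0.32.
Take all of Line 9 (16 kWh, value 55) — 59 kWh left.
All 25 kWh of Line 13 fit (value 47) — 34 remain.
All 5 kWh of Line 8 fit (value 6) — 29 remain.
All 28 kWh of Line 1 fit (value 21) — 1 remain.
Only 1 kWh remain; take 1/25 of Line 6 for value 8×1/25 = 0.32.
Total value = 129.32.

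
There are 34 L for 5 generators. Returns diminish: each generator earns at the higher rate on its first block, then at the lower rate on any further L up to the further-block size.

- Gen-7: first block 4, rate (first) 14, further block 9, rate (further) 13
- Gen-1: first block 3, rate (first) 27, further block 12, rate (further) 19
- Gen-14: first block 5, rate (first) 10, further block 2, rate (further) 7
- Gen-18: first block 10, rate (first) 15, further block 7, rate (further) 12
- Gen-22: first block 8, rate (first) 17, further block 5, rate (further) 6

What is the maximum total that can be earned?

609

Order all 10 blocks by rate: Gen-1/first 27 > Gen-1/second 19 > Gen-22/first 17 > Gen-18/first 15 > Gen-7/first 14 > Gen-7/second 13 > Gen-18/second 12 > Gen-14/first 10 > Gen-14/second 7 > Gen-22/second 6.
Gen-1/first (27): +3 — 31 left.
Gen-1/second (19): +12 — 19 left.
Fill Gen-22 first block (8 at 17) — 11 left.
Gen-18 first at 15: fill all 10 — 1 left.
Gen-7 first at 14: only 1 left, fill 1.
Total = 27×3 + 19×12 + 17×8 + 15×10 + 14×1 = 609.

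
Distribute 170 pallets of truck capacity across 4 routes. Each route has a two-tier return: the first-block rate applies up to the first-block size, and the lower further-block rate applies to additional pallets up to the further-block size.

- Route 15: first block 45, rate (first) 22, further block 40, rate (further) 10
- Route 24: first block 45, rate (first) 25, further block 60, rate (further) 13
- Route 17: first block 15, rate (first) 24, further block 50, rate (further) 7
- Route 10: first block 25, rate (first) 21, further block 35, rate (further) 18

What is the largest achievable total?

Order all 8 blocks by rate: Route 24/T1 25 > Route 17/T1 24 > Route 15/T1 22 > Route 10/T1 21 > Route 10/T2 18 > Route 24/T2 13 > Route 15/T2 10 > Route 17/T2 7.
Route 24/T1 (25): +45 — 125 left.
Route 17/T1 (24): +15 — 110 left.
Route 15/T1 (22): +45 — 65 left.
Route 10 T1 at 21: fill all 25 — 40 left.
Route 10 T2 at 18: fill all 35 — 5 left.
Route 24 T2 at 13: only 5 left, fill 5.
Total = 25×45 + 24×15 + 22×45 + 21×25 + 18×35 + 13×5 = 3695.

3695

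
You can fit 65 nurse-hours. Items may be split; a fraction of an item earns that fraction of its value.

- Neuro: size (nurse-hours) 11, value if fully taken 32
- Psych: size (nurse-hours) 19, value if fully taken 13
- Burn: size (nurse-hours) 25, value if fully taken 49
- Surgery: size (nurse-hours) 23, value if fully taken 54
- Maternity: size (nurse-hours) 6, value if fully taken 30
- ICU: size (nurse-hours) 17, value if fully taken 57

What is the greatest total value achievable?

Rank by value-to-size ratio: Maternity 30/6≈5, ICU 57/17≈3.35, Neuro 32/11≈2.91, Surgery 54/23≈2.35, Burn 49/25≈1.96, Psych 13/19≈0.684.
All 6 nurse-hours of Maternity fit (value 30) — 59 remain.
All 17 nurse-hours of ICU fit (value 57) — 42 remain.
Neuro: take in full, 11 nurse-hours for value 32 — 31 left.
All 23 nurse-hours of Surgery fit (value 54) — 8 remain.
Fill the last 8 nurse-hours with part of Burn: 8/25 of it earns 15.68.
Total value = 188.68.

188.68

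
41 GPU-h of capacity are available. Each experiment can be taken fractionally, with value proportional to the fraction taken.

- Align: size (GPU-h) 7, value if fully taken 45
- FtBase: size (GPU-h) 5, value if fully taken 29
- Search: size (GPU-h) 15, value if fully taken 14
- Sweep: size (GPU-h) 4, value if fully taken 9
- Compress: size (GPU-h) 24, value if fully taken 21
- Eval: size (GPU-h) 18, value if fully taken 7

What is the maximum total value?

105.75

Rank by value-to-size ratio: Align 45/7≈6.43, FtBase 29/5≈5.8, Sweep 9/4≈2.25, Search 14/15≈0.933, Compress 21/24≈0.875, Eval 7/18≈0.389.
Align: take in full, 7 GPU-h for value 45 — 34 left.
Take all of FtBase (5 GPU-h, value 29) — 29 GPU-h left.
All 4 GPU-h of Sweep fit (value 9) — 25 remain.
Take all of Search (15 GPU-h, value 14) — 10 GPU-h left.
Only 10 GPU-h remain; take 10/24 of Compress for value 21×10/24 = 8.75.
Total value = 105.75.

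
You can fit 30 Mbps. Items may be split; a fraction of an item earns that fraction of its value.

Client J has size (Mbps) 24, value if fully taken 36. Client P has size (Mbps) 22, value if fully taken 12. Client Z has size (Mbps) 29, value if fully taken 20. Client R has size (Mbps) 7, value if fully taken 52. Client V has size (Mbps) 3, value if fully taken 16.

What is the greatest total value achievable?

98

Sort by value density: Client R 52/7≈7.43, Client V 16/3≈5.33, Client J 36/24≈1.5, Client Z 20/29≈0.69, Client P 12/22≈0.545.
Take all of Client R (7 Mbps, value 52) → 23 Mbps left.
Take all of Client V (3 Mbps, value 16) → 20 Mbps left.
Only 20 Mbps remain; take 20/24 of Client J for value 36×20/24 = 30.
Total value = 98.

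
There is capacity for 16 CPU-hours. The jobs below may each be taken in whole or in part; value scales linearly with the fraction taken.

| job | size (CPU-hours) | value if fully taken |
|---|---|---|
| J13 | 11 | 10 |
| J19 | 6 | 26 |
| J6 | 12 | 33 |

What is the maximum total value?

53.5

Sort by value density: J19 26/6≈4.33, J6 33/12≈2.75, J13 10/11≈0.909.
All 6 CPU-hours of J19 fit (value 26) → 10 remain.
10 CPU-hours left: a 10/12 share of J6 gives 33×10/12 = 27.5.
Total value = 53.5.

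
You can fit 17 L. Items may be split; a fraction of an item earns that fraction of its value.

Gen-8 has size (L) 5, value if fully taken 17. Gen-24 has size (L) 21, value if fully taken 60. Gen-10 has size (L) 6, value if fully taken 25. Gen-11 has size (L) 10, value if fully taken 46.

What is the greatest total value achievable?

Rank by value-to-size ratio: Gen-11 46/10≈4.6, Gen-10 25/6≈4.17, Gen-8 17/5≈3.4, Gen-24 60/21≈2.86.
Gen-11: take in full, 10 L for value 46 → 7 left.
Gen-10: take in full, 6 L for value 25 → 1 left.
1 L left: a 1/5 share of Gen-8 gives 17×1/5 = 3.4.
Total value = 74.4.

74.4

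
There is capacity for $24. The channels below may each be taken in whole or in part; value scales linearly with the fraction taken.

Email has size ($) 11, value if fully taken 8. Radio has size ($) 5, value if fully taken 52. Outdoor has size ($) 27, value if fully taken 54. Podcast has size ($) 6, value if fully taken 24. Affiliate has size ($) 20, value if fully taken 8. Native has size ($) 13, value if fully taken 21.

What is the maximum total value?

102

Sort by value density: Radio 52/5≈10.4, Podcast 24/6≈4, Outdoor 54/27≈2, Native 21/13≈1.62, Email 8/11≈0.727, Affiliate 8/20≈0.4.
Radio: take in full, 5 $ for value 52 → 19 left.
All 6 $ of Podcast fit (value 24) → 13 remain.
Only 13 $ remain; take 13/27 of Outdoor for value 54×13/27 = 26.
Total value = 102.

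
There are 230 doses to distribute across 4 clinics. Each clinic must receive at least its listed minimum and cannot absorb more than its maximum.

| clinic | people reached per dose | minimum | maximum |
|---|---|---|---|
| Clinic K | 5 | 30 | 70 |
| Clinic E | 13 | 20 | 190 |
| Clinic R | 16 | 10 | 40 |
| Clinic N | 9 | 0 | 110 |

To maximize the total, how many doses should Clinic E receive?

160

Meeting every minimum uses 30+20+10+0 = 60 doses, leaving 170.
Order the clinics by people reached per dose: Clinic R 16 > Clinic E 13 > Clinic N 9 > Clinic K 5.
Give Clinic R 30 more to hit its cap of 40 — 140 left.
Clinic E: +140 (room for 170) → 160. Pool exhausted.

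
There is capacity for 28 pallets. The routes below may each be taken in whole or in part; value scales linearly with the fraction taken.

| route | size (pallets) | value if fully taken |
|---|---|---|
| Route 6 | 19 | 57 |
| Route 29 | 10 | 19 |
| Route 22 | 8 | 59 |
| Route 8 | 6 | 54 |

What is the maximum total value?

Best value per unit of size first: Route 8 54/6≈9, Route 22 59/8≈7.38, Route 6 57/19≈3, Route 29 19/10≈1.9.
Take all of Route 8 (6 pallets, value 54) — 22 pallets left.
Take all of Route 22 (8 pallets, value 59) — 14 pallets left.
Only 14 pallets remain; take 14/19 of Route 6 for value 57×14/19 = 42.
Total value = 155.

155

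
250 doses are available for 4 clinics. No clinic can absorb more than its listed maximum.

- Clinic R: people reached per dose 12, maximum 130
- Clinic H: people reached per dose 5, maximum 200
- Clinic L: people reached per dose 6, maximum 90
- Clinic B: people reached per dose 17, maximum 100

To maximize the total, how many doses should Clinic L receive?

Rank by people reached per dose: Clinic B 17 > Clinic R 12 > Clinic L 6 > Clinic H 5.
Clinic B takes 100 to reach its cap of 100 → 150 left.
Clinic R takes 130 to reach its cap of 130 → 20 left.
Clinic L: +20 (room for 90) → 20. Pool exhausted.

20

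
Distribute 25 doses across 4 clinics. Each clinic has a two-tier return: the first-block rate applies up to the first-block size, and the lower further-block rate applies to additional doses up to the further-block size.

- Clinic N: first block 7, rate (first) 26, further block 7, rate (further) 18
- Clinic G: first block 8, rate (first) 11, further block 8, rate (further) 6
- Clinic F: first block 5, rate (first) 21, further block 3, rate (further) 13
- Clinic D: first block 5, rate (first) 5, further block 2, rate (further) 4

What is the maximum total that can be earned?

485

Order all 8 blocks by rate: Clinic N/T1 26 > Clinic F/T1 21 > Clinic N/T2 18 > Clinic F/T2 13 > Clinic G/T1 11 > Clinic G/T2 6 > Clinic D/T1 5 > Clinic D/T2 4.
Clinic N T1 at 26: fill all 7 ; 18 left.
Fill Clinic F T1 block (5 at 21) ; 13 left.
Clinic N/T2 (18): +7 ; 6 left.
Fill Clinic F T2 block (3 at 13) ; 3 left.
3 remain; put them into Clinic G T1 at 11.
Total = 26×7 + 21×5 + 18×7 + 13×3 + 11×3 = 485.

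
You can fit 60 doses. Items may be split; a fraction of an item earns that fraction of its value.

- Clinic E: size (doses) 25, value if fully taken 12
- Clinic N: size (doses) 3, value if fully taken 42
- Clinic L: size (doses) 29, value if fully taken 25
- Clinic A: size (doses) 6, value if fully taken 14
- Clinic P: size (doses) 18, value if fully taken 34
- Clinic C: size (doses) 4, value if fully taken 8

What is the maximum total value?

123

Best value per unit of size first: Clinic N 42/3≈14, Clinic A 14/6≈2.33, Clinic C 8/4≈2, Clinic P 34/18≈1.89, Clinic L 25/29≈0.862, Clinic E 12/25≈0.48.
Take all of Clinic N (3 doses, value 42) → 57 doses left.
All 6 doses of Clinic A fit (value 14) → 51 remain.
Take all of Clinic C (4 doses, value 8) → 47 doses left.
Clinic P: take in full, 18 doses for value 34 → 29 left.
All 29 doses of Clinic L fit (value 25) → 0 remain.
Total value = 123.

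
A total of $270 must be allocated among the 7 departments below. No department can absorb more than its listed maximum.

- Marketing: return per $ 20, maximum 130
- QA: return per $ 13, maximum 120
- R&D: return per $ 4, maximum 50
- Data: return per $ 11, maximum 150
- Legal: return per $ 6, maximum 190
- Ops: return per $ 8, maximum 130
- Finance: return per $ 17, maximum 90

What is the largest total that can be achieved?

Rank by return per $: Marketing 20 > Finance 17 > QA 13 > Data 11 > Ops 8 > Legal 6 > R&D 4.
Give Marketing 130 to hit its cap of 130 — 140 left.
Finance takes 90 to reach its cap of 90 — 50 left.
Only 50 left; QA takes them to reach 50.
Total = 20×130 + 13×50 + 17×90 = 4780.

4780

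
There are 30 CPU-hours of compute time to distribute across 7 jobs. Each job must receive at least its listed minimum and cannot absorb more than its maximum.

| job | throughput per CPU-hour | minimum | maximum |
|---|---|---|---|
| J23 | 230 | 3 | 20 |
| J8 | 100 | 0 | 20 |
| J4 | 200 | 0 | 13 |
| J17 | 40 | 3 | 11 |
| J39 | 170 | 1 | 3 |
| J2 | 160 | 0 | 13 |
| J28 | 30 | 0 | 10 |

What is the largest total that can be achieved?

6090

Meeting every minimum uses 3+0+0+3+1+0+0 = 7 CPU-hours, leaving 23.
Rank by throughput per CPU-hour: J23 230 > J4 200 > J39 170 > J2 160 > J8 100 > J17 40 > J28 30.
J23: +17 to 20 (cap) — 6 left.
J4: +6 (room for 13) → 6. Pool exhausted.
Total = 230×20 + 200×6 + 40×3 + 170×1 = 6090.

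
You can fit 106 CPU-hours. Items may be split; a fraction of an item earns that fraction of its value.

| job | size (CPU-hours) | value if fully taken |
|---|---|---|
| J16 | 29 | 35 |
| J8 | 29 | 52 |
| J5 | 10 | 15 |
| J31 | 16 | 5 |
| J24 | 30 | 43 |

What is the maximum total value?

Sort by value density: J8 52/29≈1.79, J5 15/10≈1.5, J24 43/30≈1.43, J16 35/29≈1.21, J31 5/16≈0.312.
All 29 CPU-hours of J8 fit (value 52) → 77 remain.
J5: take in full, 10 CPU-hours for value 15 → 67 left.
J24: take in full, 30 CPU-hours for value 43 → 37 left.
Take all of J16 (29 CPU-hours, value 35) → 8 CPU-hours left.
Fill the last 8 CPU-hours with part of J31: 8/16 of it earns 2.5.
Total value = 147.5.

147.5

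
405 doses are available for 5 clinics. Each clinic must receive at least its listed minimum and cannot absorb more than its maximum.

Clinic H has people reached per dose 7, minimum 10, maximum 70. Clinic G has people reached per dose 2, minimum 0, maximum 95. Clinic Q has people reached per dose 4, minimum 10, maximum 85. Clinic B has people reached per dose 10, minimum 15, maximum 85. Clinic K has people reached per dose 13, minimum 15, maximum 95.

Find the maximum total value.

Meeting every minimum uses 10+0+10+15+15 = 50 doses, leaving 355.
Highest people reached per dose first: Clinic K 13 > Clinic B 10 > Clinic H 7 > Clinic Q 4 > Clinic G 2.
Give Clinic K 80 more to hit its cap of 95 — 275 left.
Give Clinic B 70 more to hit its cap of 85 — 205 left.
Clinic H: +60 to 70 (cap) — 145 left.
Give Clinic Q 75 more to hit its cap of 85 — 70 left.
Only 70 left; Clinic G takes them to reach 70.
Total = 7×70 + 2×70 + 4×85 + 10×85 + 13×95 = 3055.

3055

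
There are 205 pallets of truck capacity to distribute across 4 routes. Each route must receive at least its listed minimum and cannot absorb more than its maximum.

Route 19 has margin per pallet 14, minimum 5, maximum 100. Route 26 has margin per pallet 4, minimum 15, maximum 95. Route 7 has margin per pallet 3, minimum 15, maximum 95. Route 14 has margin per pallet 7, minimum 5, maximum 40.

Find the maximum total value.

1925

Meeting every minimum uses 5+15+15+5 = 40 pallets, leaving 165.
Order the routes by margin per pallet: Route 19 14 > Route 14 7 > Route 26 4 > Route 7 3.
Give Route 19 95 more to hit its cap of 100 ; 70 left.
Route 14 takes 35 more to reach its cap of 40 ; 35 left.
Route 26 has room for 80 more but only 35 remain, so it gets 50.
Total = 14×100 + 4×50 + 3×15 + 7×40 = 1925.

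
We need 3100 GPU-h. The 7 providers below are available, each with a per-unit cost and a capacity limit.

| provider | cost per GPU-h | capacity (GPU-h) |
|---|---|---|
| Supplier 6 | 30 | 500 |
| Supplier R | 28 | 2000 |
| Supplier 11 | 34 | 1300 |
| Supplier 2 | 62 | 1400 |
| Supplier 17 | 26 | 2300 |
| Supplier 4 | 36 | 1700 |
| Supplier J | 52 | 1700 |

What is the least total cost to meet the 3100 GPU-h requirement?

82200

Fill from the cheapest provider first.
Supplier 17 at 26: take all 2300 GPU-h — 800 still needed.
Supplier R (28): take the remaining 800 — done.
Supplier 6, Supplier 11, Supplier 4, Supplier J, Supplier 2: unused.
Cost = 2300×26 + 800×28 = 82200.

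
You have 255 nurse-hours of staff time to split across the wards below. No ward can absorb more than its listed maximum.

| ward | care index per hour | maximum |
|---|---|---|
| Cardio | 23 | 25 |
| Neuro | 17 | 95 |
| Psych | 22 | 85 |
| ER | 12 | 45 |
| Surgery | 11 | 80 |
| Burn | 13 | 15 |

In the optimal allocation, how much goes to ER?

35

Rank by care index per hour: Cardio 23 > Psych 22 > Neuro 17 > Burn 13 > ER 12 > Surgery 11.
Give Cardio 25 to hit its cap of 25 ; 230 left.
Psych takes 85 to reach its cap of 85 ; 145 left.
Neuro takes 95 to reach its cap of 95 ; 50 left.
Give Burn 15 to hit its cap of 15 ; 35 left.
Only 35 left; ER takes them to reach 35.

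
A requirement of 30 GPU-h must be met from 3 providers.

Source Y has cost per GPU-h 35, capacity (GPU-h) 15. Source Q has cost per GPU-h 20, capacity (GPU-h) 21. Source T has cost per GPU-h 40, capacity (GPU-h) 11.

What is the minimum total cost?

735

Fill from the cheapest provider first.
Source Q (20): use full 21 — 9 GPU-h to go.
Source Y at 35: take 9 of its 15 — requirement met.
Source T: unused.
Cost = 21×20 + 9×35 = 735.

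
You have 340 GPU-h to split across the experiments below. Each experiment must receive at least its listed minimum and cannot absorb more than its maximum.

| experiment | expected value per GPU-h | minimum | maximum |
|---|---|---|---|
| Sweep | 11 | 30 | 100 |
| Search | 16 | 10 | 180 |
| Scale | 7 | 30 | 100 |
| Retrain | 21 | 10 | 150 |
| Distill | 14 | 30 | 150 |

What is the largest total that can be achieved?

Meeting every minimum uses 30+10+30+10+30 = 110 GPU-h, leaving 230.
Rank by expected value per GPU-h: Retrain 21 > Search 16 > Distill 14 > Sweep 11 > Scale 7.
Retrain takes 140 more to reach its cap of 150 ; 90 left.
Only 90 left; Search takes them to reach 100.
Total = 11×30 + 16×100 + 7×30 + 21×150 + 14×30 = 5710.

5710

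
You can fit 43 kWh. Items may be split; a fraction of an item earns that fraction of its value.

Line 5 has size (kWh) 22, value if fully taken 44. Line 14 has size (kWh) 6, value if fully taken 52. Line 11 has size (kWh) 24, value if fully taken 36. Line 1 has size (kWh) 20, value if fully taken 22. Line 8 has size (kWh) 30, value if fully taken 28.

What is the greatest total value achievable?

Best value per unit of size first: Line 14 52/6≈8.67, Line 5 44/22≈2, Line 11 36/24≈1.5, Line 1 22/20≈1.1, Line 8 28/30≈0.933.
All 6 kWh of Line 14 fit (value 52) → 37 remain.
All 22 kWh of Line 5 fit (value 44) → 15 remain.
15 kWh left: a 15/24 share of Line 11 gives 36×15/24 = 22.5.
Total value = 118.5.

118.5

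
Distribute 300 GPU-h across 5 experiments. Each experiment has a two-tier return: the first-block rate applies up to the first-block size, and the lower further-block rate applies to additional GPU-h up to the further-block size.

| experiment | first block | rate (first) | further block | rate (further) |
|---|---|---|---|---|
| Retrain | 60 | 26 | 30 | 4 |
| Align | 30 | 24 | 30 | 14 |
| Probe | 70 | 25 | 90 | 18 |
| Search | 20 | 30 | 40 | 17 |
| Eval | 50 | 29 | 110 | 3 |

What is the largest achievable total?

7340

Rank every tier by rate: Search/tier1 30 > Eval/tier1 29 > Retrain/tier1 26 > Probe/tier1 25 > Align/tier1 24 > Probe/tier2 18 > Search/tier2 17 > Align/tier2 14 > Retrain/tier2 4 > Eval/tier2 3.
Search/tier1 (30): +20 — 280 left.
Fill Eval tier1 block (50 at 29) — 230 left.
Fill Retrain tier1 block (60 at 26) — 170 left.
Fill Probe tier1 block (70 at 25) — 100 left.
Align tier1 at 24: fill all 30 — 70 left.
70 remain; put them into Probe tier2 at 18.
Total = 30×20 + 29×50 + 26×60 + 25×70 + 24×30 + 18×70 = 7340.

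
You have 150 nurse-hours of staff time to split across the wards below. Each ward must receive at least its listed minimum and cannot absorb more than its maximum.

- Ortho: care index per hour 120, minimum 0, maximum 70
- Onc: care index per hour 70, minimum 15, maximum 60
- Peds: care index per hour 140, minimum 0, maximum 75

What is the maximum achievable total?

18750

Meeting every minimum uses 0+15+0 = 15 nurse-hours, leaving 135.
Rank by care index per hour: Peds 140 > Ortho 120 > Onc 70.
Peds: +75 to 75 (cap) ; 60 left.
Ortho: +60 (room for 70) → 60. Pool exhausted.
Total = 120×60 + 70×15 + 140×75 = 18750.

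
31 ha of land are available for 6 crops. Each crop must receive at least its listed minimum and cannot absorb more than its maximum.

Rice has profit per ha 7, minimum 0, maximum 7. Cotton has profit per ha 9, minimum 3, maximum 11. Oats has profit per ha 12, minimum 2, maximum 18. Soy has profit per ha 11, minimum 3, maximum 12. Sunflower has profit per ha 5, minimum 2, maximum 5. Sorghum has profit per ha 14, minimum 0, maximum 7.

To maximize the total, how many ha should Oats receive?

16

Meeting every minimum uses 0+3+2+3+2+0 = 10 ha, leaving 21.
Highest profit per ha first: Sorghum 14 > Oats 12 > Soy 11 > Cotton 9 > Rice 7 > Sunflower 5.
Sorghum takes 7 more to reach its cap of 7 ; 14 left.
Oats has room for 16 more but only 14 remain, so it gets 16.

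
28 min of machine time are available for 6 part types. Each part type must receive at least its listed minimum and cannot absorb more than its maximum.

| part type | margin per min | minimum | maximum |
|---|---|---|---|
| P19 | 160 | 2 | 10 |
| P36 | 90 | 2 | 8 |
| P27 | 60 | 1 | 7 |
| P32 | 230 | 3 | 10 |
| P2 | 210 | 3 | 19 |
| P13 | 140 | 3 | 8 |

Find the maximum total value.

Meeting every minimum uses 2+2+1+3+3+3 = 14 min, leaving 14.
Highest margin per min first: P32 230 > P2 210 > P19 160 > P13 140 > P36 90 > P27 60.
P32: +7 to 10 (cap) → 7 left.
Only 7 left; P2 takes them to reach 10.
Total = 160×2 + 90×2 + 60×1 + 230×10 + 210×10 + 140×3 = 5380.

5380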